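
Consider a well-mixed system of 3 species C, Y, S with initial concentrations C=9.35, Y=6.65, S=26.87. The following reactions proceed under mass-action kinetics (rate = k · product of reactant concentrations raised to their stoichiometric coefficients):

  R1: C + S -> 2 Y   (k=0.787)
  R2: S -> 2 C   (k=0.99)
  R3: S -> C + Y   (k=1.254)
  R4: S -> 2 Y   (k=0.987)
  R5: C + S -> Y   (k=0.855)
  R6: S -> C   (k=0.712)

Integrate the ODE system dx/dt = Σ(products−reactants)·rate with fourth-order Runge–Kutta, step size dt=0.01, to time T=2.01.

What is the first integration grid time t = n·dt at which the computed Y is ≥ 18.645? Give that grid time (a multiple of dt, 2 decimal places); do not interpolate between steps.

Threshold first reached at t = 0.03

RK4 with dt=0.01: 201 steps to T=2.01. Trajectory (selected grid times):
t=0.00: C=9.35 Y=6.65 S=26.87
t=0.02: C=5.69 Y=16.21 S=19.61
t=0.03: C=4.83 Y=19.14 S=17.30
t=0.22: C=2.61 Y=36.13 S=3.15
t=0.45: C=2.52 Y=39.22 S=0.49
t=0.67: C=2.51 Y=39.69 S=0.08
t=0.89: C=2.51 Y=39.77 S=0.01
t=1.12: C=2.51 Y=39.78 S=0.00
t=1.34: C=2.51 Y=39.78 S=0.00
t=1.56: C=2.51 Y=39.78 S=0.00
t=1.79: C=2.51 Y=39.78 S=0.00
t=2.01: C=2.51 Y=39.78 S=0.00
Y(0.02)=16.206 < 18.645 but Y(0.03)=19.142 ≥ 18.645, so the first grid time is t=0.03.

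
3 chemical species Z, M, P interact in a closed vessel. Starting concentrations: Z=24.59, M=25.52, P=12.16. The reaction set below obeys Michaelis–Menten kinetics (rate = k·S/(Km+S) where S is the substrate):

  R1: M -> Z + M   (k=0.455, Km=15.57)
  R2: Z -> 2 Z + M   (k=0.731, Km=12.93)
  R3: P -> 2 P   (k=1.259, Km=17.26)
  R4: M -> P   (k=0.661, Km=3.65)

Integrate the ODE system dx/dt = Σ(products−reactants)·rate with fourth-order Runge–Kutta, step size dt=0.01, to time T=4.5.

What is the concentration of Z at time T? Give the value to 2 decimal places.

RK4 with dt=0.01: 450 steps to T=4.5. Trajectory (selected grid times):
t=0.00: Z=24.59 M=25.52 P=12.16
t=0.50: Z=24.97 M=25.47 P=12.71
t=1.00: Z=25.35 M=25.42 P=13.27
t=1.50: Z=25.74 M=25.38 P=13.84
t=2.00: Z=26.12 M=25.33 P=14.41
t=2.50: Z=26.51 M=25.29 P=14.99
t=3.00: Z=26.90 M=25.25 P=15.57
t=3.50: Z=27.28 M=25.20 P=16.16
t=4.00: Z=27.67 M=25.16 P=16.76
t=4.50: Z=28.06 M=25.13 P=17.36
Read off Z at T=4.5: 28.06

Z at T = 28.06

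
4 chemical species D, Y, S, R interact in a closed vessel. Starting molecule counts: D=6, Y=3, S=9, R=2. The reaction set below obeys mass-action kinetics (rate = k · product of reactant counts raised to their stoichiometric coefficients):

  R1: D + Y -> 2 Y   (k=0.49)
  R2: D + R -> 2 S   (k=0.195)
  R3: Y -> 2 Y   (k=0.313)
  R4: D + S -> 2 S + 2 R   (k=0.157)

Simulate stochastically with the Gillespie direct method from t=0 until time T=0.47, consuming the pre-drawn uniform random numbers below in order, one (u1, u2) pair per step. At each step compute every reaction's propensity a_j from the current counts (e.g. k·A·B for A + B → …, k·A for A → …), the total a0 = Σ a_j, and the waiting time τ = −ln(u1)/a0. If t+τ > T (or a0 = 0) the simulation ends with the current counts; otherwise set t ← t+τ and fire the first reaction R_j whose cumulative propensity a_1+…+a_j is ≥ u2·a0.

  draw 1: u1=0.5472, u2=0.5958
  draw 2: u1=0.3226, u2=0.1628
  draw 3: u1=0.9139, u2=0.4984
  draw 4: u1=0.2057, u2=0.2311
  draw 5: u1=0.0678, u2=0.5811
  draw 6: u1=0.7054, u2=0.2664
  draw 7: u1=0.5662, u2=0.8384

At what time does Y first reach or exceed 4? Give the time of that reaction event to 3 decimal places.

Threshold first reached at t = 0.086

t=0.000: D=6 Y=3 S=9 R=2
Draw 1: a1=8.820, a2=2.340, a3=0.939, a4=8.478, a0=20.577; τ=−ln(0.5472)/20.577=0.029 → t=0.029; u2·a0=0.5958·20.577=12.260; a1+…+a3=12.099 < 12.260 ≤ a1+…+a4=20.577 → R4 fires; D=5 Y=3 S=10 R=4
Draw 2: a1=7.350, a2=3.900, a3=0.939, a4=7.850, a0=20.039; τ=−ln(0.3226)/20.039=0.056 → t=0.086; u2·a0=0.1628·20.039=3.262 ≤ a1=7.350 → R1 fires; D=4 Y=4 S=10 R=4
Draw 3: a1=7.840, a2=3.120, a3=1.252, a4=6.280, a0=18.492; τ=−ln(0.9139)/18.492=0.005 → t=0.091; u2·a0=0.4984·18.492=9.216; a1=7.840 < 9.216 ≤ a1+a2=10.960 → R2 fires; D=3 Y=4 S=12 R=3
Draw 4: a1=5.880, a2=1.755, a3=1.252, a4=5.652, a0=14.539; τ=−ln(0.2057)/14.539=0.109 → t=0.199; u2·a0=0.2311·14.539=3.360 ≤ a1=5.880 → R1 fires; D=2 Y=5 S=12 R=3
Draw 5: a1=4.900, a2=1.170, a3=1.565, a4=3.768, a0=11.403; τ=−ln(0.0678)/11.403=0.236 → t=0.435; u2·a0=0.5811·11.403=6.626; a1+a2=6.070 < 6.626 ≤ a1+…+a3=7.635 → R3 fires; D=2 Y=6 S=12 R=3
Draw 6: a1=5.880, a2=1.170, a3=1.878, a4=3.768, a0=12.696; τ=−ln(0.7054)/12.696=0.027 → t=0.463; u2·a0=0.2664·12.696=3.382 ≤ a1=5.880 → R1 fires; D=1 Y=7 S=12 R=3
Draw 7: a1=3.430, a2=0.585, a3=2.191, a4=1.884, a0=8.090; τ=−ln(0.5662)/8.090=0.070 → t=0.533 > T=0.47: stop.
Y first becomes ≥ 4 when it reaches 4 at the event at t=0.086.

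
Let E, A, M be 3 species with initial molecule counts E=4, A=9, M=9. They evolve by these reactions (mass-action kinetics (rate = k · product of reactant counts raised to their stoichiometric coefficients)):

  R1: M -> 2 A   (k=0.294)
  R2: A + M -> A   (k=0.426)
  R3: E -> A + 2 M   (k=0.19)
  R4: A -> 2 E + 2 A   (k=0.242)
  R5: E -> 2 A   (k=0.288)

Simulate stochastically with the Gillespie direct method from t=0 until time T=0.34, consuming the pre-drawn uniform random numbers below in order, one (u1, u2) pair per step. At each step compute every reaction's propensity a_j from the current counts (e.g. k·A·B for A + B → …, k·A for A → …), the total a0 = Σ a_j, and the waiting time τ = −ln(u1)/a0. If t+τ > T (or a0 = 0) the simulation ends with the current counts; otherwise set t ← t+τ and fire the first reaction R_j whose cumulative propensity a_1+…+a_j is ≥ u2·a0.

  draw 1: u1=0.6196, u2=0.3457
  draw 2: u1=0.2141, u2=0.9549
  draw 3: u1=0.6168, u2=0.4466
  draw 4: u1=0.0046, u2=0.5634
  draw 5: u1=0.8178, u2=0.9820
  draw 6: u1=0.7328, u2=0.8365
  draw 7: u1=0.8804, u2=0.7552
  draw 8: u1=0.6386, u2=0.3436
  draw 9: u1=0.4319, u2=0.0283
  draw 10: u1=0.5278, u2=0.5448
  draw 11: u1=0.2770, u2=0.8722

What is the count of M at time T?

t=0.000: E=4 A=9 M=9
Draw 1: a1=2.646, a2=34.506, a3=0.760, a4=2.178, a5=1.152, a0=41.242; τ=−ln(0.6196)/41.242=0.012 → t=0.012; u2·a0=0.3457·41.242=14.257; a1=2.646 < 14.257 ≤ a1+a2=37.152 → R2 fires; E=4 A=9 M=8
Draw 2: a1=2.352, a2=30.672, a3=0.760, a4=2.178, a5=1.152, a0=37.114; τ=−ln(0.2141)/37.114=0.042 → t=0.053; u2·a0=0.9549·37.114=35.440; a1+…+a3=33.784 < 35.440 ≤ a1+…+a4=35.962 → R4 fires; E=6 A=10 M=8
Draw 3: a1=2.352, a2=34.080, a3=1.140, a4=2.420, a5=1.728, a0=41.720; τ=−ln(0.6168)/41.720=0.012 → t=0.065; u2·a0=0.4466·41.720=18.632; a1=2.352 < 18.632 ≤ a1+a2=36.432 → R2 fires; E=6 A=10 M=7
Draw 4: a1=2.058, a2=29.820, a3=1.140, a4=2.420, a5=1.728, a0=37.166; τ=−ln(0.0046)/37.166=0.145 → t=0.210; u2·a0=0.5634·37.166=20.939; a1=2.058 < 20.939 ≤ a1+a2=31.878 → R2 fires; E=6 A=10 M=6
Draw 5: a1=1.764, a2=25.560, a3=1.140, a4=2.420, a5=1.728, a0=32.612; τ=−ln(0.8178)/32.612=0.006 → t=0.216; u2·a0=0.9820·32.612=32.025; a1+…+a4=30.884 < 32.025 ≤ a1+…+a5=32.612 → R5 fires; E=5 A=12 M=6
Draw 6: a1=1.764, a2=30.672, a3=0.950, a4=2.904, a5=1.440, a0=37.730; τ=−ln(0.7328)/37.730=0.008 → t=0.224; u2·a0=0.8365·37.730=31.561; a1=1.764 < 31.561 ≤ a1+a2=32.436 → R2 fires; E=5 A=12 M=5
Draw 7: a1=1.470, a2=25.560, a3=0.950, a4=2.904, a5=1.440, a0=32.324; τ=−ln(0.8804)/32.324=0.004 → t=0.228; u2·a0=0.7552·32.324=24.411; a1=1.470 < 24.411 ≤ a1+a2=27.030 → R2 fires; E=5 A=12 M=4
Draw 8: a1=1.176, a2=20.448, a3=0.950, a4=2.904, a5=1.440, a0=26.918; τ=−ln(0.6386)/26.918=0.017 → t=0.245; u2·a0=0.3436·26.918=9.249; a1=1.176 < 9.249 ≤ a1+a2=21.624 → R2 fires; E=5 A=12 M=3
Draw 9: a1=0.882, a2=15.336, a3=0.950, a4=2.904, a5=1.440, a0=21.512; τ=−ln(0.4319)/21.512=0.039 → t=0.284; u2·a0=0.0283·21.512=0.609 ≤ a1=0.882 → R1 fires; E=5 A=14 M=2
Draw 10: a1=0.588, a2=11.928, a3=0.950, a4=3.388, a5=1.440, a0=18.294; τ=−ln(0.5278)/18.294=0.035 → t=0.318; u2·a0=0.5448·18.294=9.967; a1=0.588 < 9.967 ≤ a1+a2=12.516 → R2 fires; E=5 A=14 M=1
Draw 11: a1=0.294, a2=5.964, a3=0.950, a4=3.388, a5=1.440, a0=12.036; τ=−ln(0.2770)/12.036=0.107 → t=0.425 > T=0.34: stop.
Read off M at T=0.34: 1

M at T = 1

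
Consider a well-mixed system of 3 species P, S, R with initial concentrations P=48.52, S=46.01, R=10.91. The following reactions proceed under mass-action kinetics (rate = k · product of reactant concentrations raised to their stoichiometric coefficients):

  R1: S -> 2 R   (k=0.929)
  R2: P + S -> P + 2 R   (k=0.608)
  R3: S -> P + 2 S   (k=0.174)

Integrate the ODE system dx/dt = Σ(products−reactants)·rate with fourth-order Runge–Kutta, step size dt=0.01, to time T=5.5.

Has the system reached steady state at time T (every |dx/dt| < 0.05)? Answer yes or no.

Steady state at T: yes

RK4 with dt=0.01: 550 steps to T=5.5. Trajectory (selected grid times):
t=0.00: P=48.52 S=46.01 R=10.91
t=0.61: P=48.78 S=0.00 R=103.46
t=1.22: P=48.78 S=0.00 R=103.46
t=1.83: P=48.78 S=0.00 R=103.46
t=2.44: P=48.78 S=0.00 R=103.46
t=3.06: P=48.78 S=0.00 R=103.46
t=3.67: P=48.78 S=0.00 R=103.46
t=4.28: P=48.78 S=0.00 R=103.46
t=4.89: P=48.78 S=0.00 R=103.46
t=5.50: P=48.78 S=0.00 R=103.46
Rates at T: R1=0.0000, R2=0.0000, R3=0.0000
dx/dt at T (Σ net stoichiometry × rate): P=+0.0000, S=-0.0000, R=+0.0000
Largest |dx/dt| is |+0.0000| (R) < 0.05 → steady.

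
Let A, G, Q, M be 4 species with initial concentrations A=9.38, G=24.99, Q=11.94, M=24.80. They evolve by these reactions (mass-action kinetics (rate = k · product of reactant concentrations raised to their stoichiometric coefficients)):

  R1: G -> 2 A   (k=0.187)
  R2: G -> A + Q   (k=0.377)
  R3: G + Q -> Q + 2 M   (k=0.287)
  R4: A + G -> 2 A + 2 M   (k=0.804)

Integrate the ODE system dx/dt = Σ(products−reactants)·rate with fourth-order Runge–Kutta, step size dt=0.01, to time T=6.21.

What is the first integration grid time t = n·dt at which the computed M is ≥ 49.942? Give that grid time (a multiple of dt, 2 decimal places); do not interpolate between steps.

Threshold first reached at t = 0.05

RK4 with dt=0.01: 621 steps to T=6.21. Trajectory (selected grid times):
t=0.00: A=9.38 G=24.99 Q=11.94 M=24.80
t=0.04: A=18.20 G=13.65 Q=12.23 M=46.61
t=0.05: A=20.21 G=11.23 Q=12.28 M=51.31
t=0.69: A=29.86 G=0.00 Q=12.45 M=73.25
t=1.38: A=29.86 G=0.00 Q=12.45 M=73.25
t=2.07: A=29.86 G=0.00 Q=12.45 M=73.25
t=2.76: A=29.86 G=0.00 Q=12.45 M=73.25
t=3.45: A=29.86 G=0.00 Q=12.45 M=73.25
t=4.14: A=29.86 G=0.00 Q=12.45 M=73.25
t=4.83: A=29.86 G=0.00 Q=12.45 M=73.25
t=5.52: A=29.86 G=0.00 Q=12.45 M=73.25
t=6.21: A=29.86 G=0.00 Q=12.45 M=73.25
M(0.04)=46.610 < 49.942 but M(0.05)=51.314 ≥ 49.942, so the first grid time is t=0.05.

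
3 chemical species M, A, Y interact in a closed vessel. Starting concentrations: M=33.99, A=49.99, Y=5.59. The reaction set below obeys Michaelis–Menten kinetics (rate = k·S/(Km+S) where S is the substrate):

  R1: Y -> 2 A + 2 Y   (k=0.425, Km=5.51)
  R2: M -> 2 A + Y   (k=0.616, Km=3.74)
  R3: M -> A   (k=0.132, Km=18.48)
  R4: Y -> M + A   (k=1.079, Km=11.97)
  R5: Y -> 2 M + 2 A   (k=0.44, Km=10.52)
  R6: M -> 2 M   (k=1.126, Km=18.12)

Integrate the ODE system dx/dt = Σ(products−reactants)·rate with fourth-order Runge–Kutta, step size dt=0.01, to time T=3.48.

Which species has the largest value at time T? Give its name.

RK4 with dt=0.01: 348 steps to T=3.48. Trajectory (selected grid times):
t=0.00: M=33.99 A=49.99 Y=5.59
t=0.39: M=34.28 A=50.88 Y=5.70
t=0.77: M=34.57 A=51.75 Y=5.80
t=1.16: M=34.87 A=52.65 Y=5.90
t=1.55: M=35.17 A=53.55 Y=6.00
t=1.93: M=35.47 A=54.44 Y=6.10
t=2.32: M=35.78 A=55.35 Y=6.20
t=2.71: M=36.09 A=56.27 Y=6.29
t=3.09: M=36.40 A=57.17 Y=6.39
t=3.48: M=36.72 A=58.09 Y=6.48
At T=3.48: M=36.72 A=58.09 Y=6.48; the largest is A.

Dominant species at T: A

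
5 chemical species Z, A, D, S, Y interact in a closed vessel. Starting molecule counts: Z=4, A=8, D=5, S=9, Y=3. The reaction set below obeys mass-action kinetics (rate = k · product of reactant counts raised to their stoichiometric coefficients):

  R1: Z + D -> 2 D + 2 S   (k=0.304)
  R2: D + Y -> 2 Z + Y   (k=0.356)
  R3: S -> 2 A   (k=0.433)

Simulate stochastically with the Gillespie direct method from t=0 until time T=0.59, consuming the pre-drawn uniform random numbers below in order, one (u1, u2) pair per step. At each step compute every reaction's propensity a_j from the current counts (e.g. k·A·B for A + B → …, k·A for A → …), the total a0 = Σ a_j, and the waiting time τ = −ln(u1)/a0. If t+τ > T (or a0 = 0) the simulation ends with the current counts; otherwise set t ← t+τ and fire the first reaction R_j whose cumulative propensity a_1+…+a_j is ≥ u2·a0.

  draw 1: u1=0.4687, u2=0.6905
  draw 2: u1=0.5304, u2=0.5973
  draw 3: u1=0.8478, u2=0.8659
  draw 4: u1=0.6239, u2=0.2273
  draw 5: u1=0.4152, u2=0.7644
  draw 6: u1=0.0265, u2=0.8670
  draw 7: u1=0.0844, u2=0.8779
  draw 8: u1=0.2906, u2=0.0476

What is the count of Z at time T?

Z at T = 7

t=0.000: Z=4 A=8 D=5 S=9 Y=3
Draw 1: a1=6.080, a2=5.340, a3=3.897, a0=15.317; τ=−ln(0.4687)/15.317=0.049 → t=0.049; u2·a0=0.6905·15.317=10.576; a1=6.080 < 10.576 ≤ a1+a2=11.420 → R2 fires; Z=6 A=8 D=4 S=9 Y=3
Draw 2: a1=7.296, a2=4.272, a3=3.897, a0=15.465; τ=−ln(0.5304)/15.465=0.041 → t=0.090; u2·a0=0.5973·15.465=9.237; a1=7.296 < 9.237 ≤ a1+a2=11.568 → R2 fires; Z=8 A=8 D=3 S=9 Y=3
Draw 3: a1=7.296, a2=3.204, a3=3.897, a0=14.397; τ=−ln(0.8478)/14.397=0.011 → t=0.102; u2·a0=0.8659·14.397=12.466; a1+a2=10.500 < 12.466 ≤ a1+…+a3=14.397 → R3 fires; Z=8 A=10 D=3 S=8 Y=3
Draw 4: a1=7.296, a2=3.204, a3=3.464, a0=13.964; τ=−ln(0.6239)/13.964=0.034 → t=0.136; u2·a0=0.2273·13.964=3.174 ≤ a1=7.296 → R1 fires; Z=7 A=10 D=4 S=10 Y=3
Draw 5: a1=8.512, a2=4.272, a3=4.330, a0=17.114; τ=−ln(0.4152)/17.114=0.051 → t=0.187; u2·a0=0.7644·17.114=13.082; a1+a2=12.784 < 13.082 ≤ a1+…+a3=17.114 → R3 fires; Z=7 A=12 D=4 S=9 Y=3
Draw 6: a1=8.512, a2=4.272, a3=3.897, a0=16.681; τ=−ln(0.0265)/16.681=0.218 → t=0.405; u2·a0=0.8670·16.681=14.462; a1+a2=12.784 < 14.462 ≤ a1+…+a3=16.681 → R3 fires; Z=7 A=14 D=4 S=8 Y=3
Draw 7: a1=8.512, a2=4.272, a3=3.464, a0=16.248; τ=−ln(0.0844)/16.248=0.152 → t=0.557; u2·a0=0.8779·16.248=14.264; a1+a2=12.784 < 14.264 ≤ a1+…+a3=16.248 → R3 fires; Z=7 A=16 D=4 S=7 Y=3
Draw 8: a1=8.512, a2=4.272, a3=3.031, a0=15.815; τ=−ln(0.2906)/15.815=0.078 → t=0.635 > T=0.59: stop.
Read off Z at T=0.59: 7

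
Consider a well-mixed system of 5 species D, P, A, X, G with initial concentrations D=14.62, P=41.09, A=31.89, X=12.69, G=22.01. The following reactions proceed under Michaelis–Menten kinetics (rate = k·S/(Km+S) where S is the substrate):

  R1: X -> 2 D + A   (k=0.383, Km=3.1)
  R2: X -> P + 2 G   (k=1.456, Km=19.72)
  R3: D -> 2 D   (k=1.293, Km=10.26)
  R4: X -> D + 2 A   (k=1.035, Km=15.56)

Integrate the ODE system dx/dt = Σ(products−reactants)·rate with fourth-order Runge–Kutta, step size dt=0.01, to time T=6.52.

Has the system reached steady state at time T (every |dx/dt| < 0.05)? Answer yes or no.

RK4 with dt=0.01: 652 steps to T=6.52. Trajectory (selected grid times):
t=0.00: D=14.62 P=41.09 A=31.89 X=12.69 G=22.01
t=0.72: D=15.94 P=41.49 A=32.77 X=11.74 G=22.81
t=1.45: D=17.28 P=41.88 A=33.62 X=10.82 G=23.59
t=2.17: D=18.60 P=42.24 A=34.43 X=9.95 G=24.31
t=2.90: D=19.92 P=42.58 A=35.21 X=9.10 G=25.00
t=3.62: D=21.22 P=42.91 A=35.95 X=8.31 G=25.64
t=4.35: D=22.52 P=43.21 A=36.66 X=7.55 G=26.25
t=5.07: D=23.78 P=43.49 A=37.32 X=6.84 G=26.81
t=5.80: D=25.05 P=43.75 A=37.96 X=6.17 G=27.34
t=6.52: D=26.28 P=43.99 A=38.55 X=5.54 G=27.82
Rates at T: R1=0.2456, R2=0.3195, R3=0.9299, R4=0.2719
dx/dt at T (Σ net stoichiometry × rate): D=+1.6930, P=+0.3195, A=+0.7894, X=-0.8370, G=+0.6389
Largest |dx/dt| is |+1.6930| (D) ≥ 0.05 → not steady.

Steady state at T: no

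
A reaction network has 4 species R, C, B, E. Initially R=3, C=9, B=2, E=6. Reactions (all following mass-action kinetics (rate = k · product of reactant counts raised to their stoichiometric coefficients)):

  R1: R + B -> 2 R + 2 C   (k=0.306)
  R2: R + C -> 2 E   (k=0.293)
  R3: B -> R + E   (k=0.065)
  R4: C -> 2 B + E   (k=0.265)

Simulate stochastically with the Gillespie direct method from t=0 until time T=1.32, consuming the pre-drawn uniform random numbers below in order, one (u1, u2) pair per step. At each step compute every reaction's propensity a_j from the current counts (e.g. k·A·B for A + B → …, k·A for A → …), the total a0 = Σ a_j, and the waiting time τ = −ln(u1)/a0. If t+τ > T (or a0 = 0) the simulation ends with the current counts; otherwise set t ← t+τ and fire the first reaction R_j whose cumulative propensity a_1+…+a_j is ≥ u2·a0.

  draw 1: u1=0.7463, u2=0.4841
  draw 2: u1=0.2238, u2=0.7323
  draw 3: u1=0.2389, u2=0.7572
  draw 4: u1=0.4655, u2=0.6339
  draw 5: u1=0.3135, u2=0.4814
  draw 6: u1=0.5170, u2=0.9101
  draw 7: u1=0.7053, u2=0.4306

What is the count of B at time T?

t=0.000: R=3 C=9 B=2 E=6
Draw 1: a1=1.836, a2=7.911, a3=0.130, a4=2.385, a0=12.262; τ=−ln(0.7463)/12.262=0.024 → t=0.024; u2·a0=0.4841·12.262=5.936; a1=1.836 < 5.936 ≤ a1+a2=9.747 → R2 fires; R=2 C=8 B=2 E=8
Draw 2: a1=1.224, a2=4.688, a3=0.130, a4=2.120, a0=8.162; τ=−ln(0.2238)/8.162=0.183 → t=0.207; u2·a0=0.7323·8.162=5.977; a1+a2=5.912 < 5.977 ≤ a1+…+a3=6.042 → R3 fires; R=3 C=8 B=1 E=9
Draw 3: a1=0.918, a2=7.032, a3=0.065, a4=2.120, a0=10.135; τ=−ln(0.2389)/10.135=0.141 → t=0.349; u2·a0=0.7572·10.135=7.674; a1=0.918 < 7.674 ≤ a1+a2=7.950 → R2 fires; R=2 C=7 B=1 E=11
Draw 4: a1=0.612, a2=4.102, a3=0.065, a4=1.855, a0=6.634; τ=−ln(0.4655)/6.634=0.115 → t=0.464; u2·a0=0.6339·6.634=4.205; a1=0.612 < 4.205 ≤ a1+a2=4.714 → R2 fires; R=1 C=6 B=1 E=13
Draw 5: a1=0.306, a2=1.758, a3=0.065, a4=1.590, a0=3.719; τ=−ln(0.3135)/3.719=0.312 → t=0.776; u2·a0=0.4814·3.719=1.790; a1=0.306 < 1.790 ≤ a1+a2=2.064 → R2 fires; R=0 C=5 B=1 E=15
Draw 6: a1=0.000, a2=0.000, a3=0.065, a4=1.325, a0=1.390; τ=−ln(0.5170)/1.390=0.475 → t=1.250; u2·a0=0.9101·1.390=1.265; a1+…+a3=0.065 < 1.265 ≤ a1+…+a4=1.390 → R4 fires; R=0 C=4 B=3 E=16
Draw 7: a1=0.000, a2=0.000, a3=0.195, a4=1.060, a0=1.255; τ=−ln(0.7053)/1.255=0.278 → t=1.529 > T=1.32: stop.
Read off B at T=1.32: 3

B at T = 3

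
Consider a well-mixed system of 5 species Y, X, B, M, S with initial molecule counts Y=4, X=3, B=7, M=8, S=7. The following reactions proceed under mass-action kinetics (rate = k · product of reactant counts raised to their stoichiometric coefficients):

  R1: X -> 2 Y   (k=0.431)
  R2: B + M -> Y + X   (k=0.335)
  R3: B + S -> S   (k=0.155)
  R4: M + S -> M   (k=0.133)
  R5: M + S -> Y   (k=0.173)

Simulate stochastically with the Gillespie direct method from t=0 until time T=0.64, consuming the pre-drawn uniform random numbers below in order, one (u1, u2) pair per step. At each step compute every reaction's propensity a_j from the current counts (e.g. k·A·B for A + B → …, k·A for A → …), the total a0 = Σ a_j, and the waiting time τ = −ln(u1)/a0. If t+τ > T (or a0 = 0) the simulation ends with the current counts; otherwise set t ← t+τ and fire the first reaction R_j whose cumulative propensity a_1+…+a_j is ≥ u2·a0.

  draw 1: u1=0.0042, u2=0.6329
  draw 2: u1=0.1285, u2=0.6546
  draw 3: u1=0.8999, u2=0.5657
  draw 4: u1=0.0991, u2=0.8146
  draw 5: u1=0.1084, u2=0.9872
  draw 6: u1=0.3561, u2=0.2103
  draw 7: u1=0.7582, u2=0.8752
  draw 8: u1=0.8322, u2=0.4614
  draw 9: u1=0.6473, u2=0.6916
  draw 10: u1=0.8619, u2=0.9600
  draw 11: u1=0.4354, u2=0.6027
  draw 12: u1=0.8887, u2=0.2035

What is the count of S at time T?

S at T = 1

t=0.000: Y=4 X=3 B=7 M=8 S=7
Draw 1: a1=1.293, a2=18.760, a3=7.595, a4=7.448, a5=9.688, a0=44.784; τ=−ln(0.0042)/44.784=0.122 → t=0.122; u2·a0=0.6329·44.784=28.344; a1+…+a3=27.648 < 28.344 ≤ a1+…+a4=35.096 → R4 fires; Y=4 X=3 B=7 M=8 S=6
Draw 2: a1=1.293, a2=18.760, a3=6.510, a4=6.384, a5=8.304, a0=41.251; τ=−ln(0.1285)/41.251=0.050 → t=0.172; u2·a0=0.6546·41.251=27.003; a1+…+a3=26.563 < 27.003 ≤ a1+…+a4=32.947 → R4 fires; Y=4 X=3 B=7 M=8 S=5
Draw 3: a1=1.293, a2=18.760, a3=5.425, a4=5.320, a5=6.920, a0=37.718; τ=−ln(0.8999)/37.718=0.003 → t=0.175; u2·a0=0.5657·37.718=21.337; a1+a2=20.053 < 21.337 ≤ a1+…+a3=25.478 → R3 fires; Y=4 X=3 B=6 M=8 S=5
Draw 4: a1=1.293, a2=16.080, a3=4.650, a4=5.320, a5=6.920, a0=34.263; τ=−ln(0.0991)/34.263=0.067 → t=0.242; u2·a0=0.8146·34.263=27.911; a1+…+a4=27.343 < 27.911 ≤ a1+…+a5=34.263 → R5 fires; Y=5 X=3 B=6 M=7 S=4
Draw 5: a1=1.293, a2=14.070, a3=3.720, a4=3.724, a5=4.844, a0=27.651; τ=−ln(0.1084)/27.651=0.080 → t=0.323; u2·a0=0.9872·27.651=27.297; a1+…+a4=22.807 < 27.297 ≤ a1+…+a5=27.651 → R5 fires; Y=6 X=3 B=6 M=6 S=3
Draw 6: a1=1.293, a2=12.060, a3=2.790, a4=2.394, a5=3.114, a0=21.651; τ=−ln(0.3561)/21.651=0.048 → t=0.370; u2·a0=0.2103·21.651=4.553; a1=1.293 < 4.553 ≤ a1+a2=13.353 → R2 fires; Y=7 X=4 B=5 M=5 S=3
Draw 7: a1=1.724, a2=8.375, a3=2.325, a4=1.995, a5=2.595, a0=17.014; τ=−ln(0.7582)/17.014=0.016 → t=0.387; u2·a0=0.8752·17.014=14.891; a1+…+a4=14.419 < 14.891 ≤ a1+…+a5=17.014 → R5 fires; Y=8 X=4 B=5 M=4 S=2
Draw 8: a1=1.724, a2=6.700, a3=1.550, a4=1.064, a5=1.384, a0=12.422; τ=−ln(0.8322)/12.422=0.015 → t=0.401; u2·a0=0.4614·12.422=5.732; a1=1.724 < 5.732 ≤ a1+a2=8.424 → R2 fires; Y=9 X=5 B=4 M=3 S=2
Draw 9: a1=2.155, a2=4.020, a3=1.240, a4=0.798, a5=1.038, a0=9.251; τ=−ln(0.6473)/9.251=0.047 → t=0.448; u2·a0=0.6916·9.251=6.398; a1+a2=6.175 < 6.398 ≤ a1+…+a3=7.415 → R3 fires; Y=9 X=5 B=3 M=3 S=2
Draw 10: a1=2.155, a2=3.015, a3=0.930, a4=0.798, a5=1.038, a0=7.936; τ=−ln(0.8619)/7.936=0.019 → t=0.467; u2·a0=0.9600·7.936=7.619; a1+…+a4=6.898 < 7.619 ≤ a1+…+a5=7.936 → R5 fires; Y=10 X=5 B=3 M=2 S=1
Draw 11: a1=2.155, a2=2.010, a3=0.465, a4=0.266, a5=0.346, a0=5.242; τ=−ln(0.4354)/5.242=0.159 → t=0.626; u2·a0=0.6027·5.242=3.159; a1=2.155 < 3.159 ≤ a1+a2=4.165 → R2 fires; Y=11 X=6 B=2 M=1 S=1
Draw 12: a1=2.586, a2=0.670, a3=0.310, a4=0.133, a5=0.173, a0=3.872; τ=−ln(0.8887)/3.872=0.030 → t=0.656 > T=0.64: stop.
Read off S at T=0.64: 1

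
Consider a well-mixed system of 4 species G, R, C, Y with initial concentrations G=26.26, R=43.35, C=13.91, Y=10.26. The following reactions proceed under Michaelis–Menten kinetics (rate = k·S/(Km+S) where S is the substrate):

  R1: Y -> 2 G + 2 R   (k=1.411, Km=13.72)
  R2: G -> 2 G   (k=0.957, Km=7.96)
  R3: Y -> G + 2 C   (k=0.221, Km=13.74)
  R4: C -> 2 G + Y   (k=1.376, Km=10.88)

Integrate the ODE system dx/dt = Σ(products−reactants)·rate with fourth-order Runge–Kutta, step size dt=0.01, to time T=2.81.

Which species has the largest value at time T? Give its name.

RK4 with dt=0.01: 281 steps to T=2.81. Trajectory (selected grid times):
t=0.00: G=26.26 R=43.35 C=13.91 Y=10.26
t=0.31: G=27.37 R=43.72 C=13.73 Y=10.28
t=0.62: G=28.48 R=44.10 C=13.55 Y=10.30
t=0.94: G=29.62 R=44.49 C=13.37 Y=10.32
t=1.25: G=30.73 R=44.86 C=13.19 Y=10.34
t=1.56: G=31.84 R=45.24 C=13.02 Y=10.35
t=1.87: G=32.95 R=45.62 C=12.85 Y=10.37
t=2.19: G=34.09 R=46.00 C=12.67 Y=10.38
t=2.50: G=35.20 R=46.38 C=12.50 Y=10.39
t=2.81: G=36.30 R=46.76 C=12.33 Y=10.40
At T=2.81: G=36.30 R=46.76 C=12.33 Y=10.40; the largest is R.

Dominant species at T: R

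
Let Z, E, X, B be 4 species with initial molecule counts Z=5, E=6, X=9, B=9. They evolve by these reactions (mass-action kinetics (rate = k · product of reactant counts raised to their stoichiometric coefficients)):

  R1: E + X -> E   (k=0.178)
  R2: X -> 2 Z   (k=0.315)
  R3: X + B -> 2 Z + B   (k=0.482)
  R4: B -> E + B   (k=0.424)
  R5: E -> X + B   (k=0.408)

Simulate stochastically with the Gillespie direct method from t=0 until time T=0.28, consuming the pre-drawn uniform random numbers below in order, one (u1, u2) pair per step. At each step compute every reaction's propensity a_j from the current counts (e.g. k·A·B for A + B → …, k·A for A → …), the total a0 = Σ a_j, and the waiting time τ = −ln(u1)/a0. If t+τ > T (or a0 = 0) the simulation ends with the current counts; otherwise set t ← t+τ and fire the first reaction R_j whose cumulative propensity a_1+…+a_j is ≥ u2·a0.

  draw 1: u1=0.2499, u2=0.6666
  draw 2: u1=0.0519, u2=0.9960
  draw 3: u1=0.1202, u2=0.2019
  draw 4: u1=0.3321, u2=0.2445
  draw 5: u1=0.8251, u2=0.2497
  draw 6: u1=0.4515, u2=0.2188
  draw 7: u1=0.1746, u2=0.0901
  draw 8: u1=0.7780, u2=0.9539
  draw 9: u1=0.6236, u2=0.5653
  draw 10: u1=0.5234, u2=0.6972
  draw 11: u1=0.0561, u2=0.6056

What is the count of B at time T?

t=0.000: Z=5 E=6 X=9 B=9
Draw 1: a1=9.612, a2=2.835, a3=39.042, a4=3.816, a5=2.448, a0=57.753; τ=−ln(0.2499)/57.753=0.024 → t=0.024; u2·a0=0.6666·57.753=38.498; a1+a2=12.447 < 38.498 ≤ a1+…+a3=51.489 → R3 fires; Z=7 E=6 X=8 B=9
Draw 2: a1=8.544, a2=2.520, a3=34.704, a4=3.816, a5=2.448, a0=52.032; τ=−ln(0.0519)/52.032=0.057 → t=0.081; u2·a0=0.9960·52.032=51.824; a1+…+a4=49.584 < 51.824 ≤ a1+…+a5=52.032 → R5 fires; Z=7 E=5 X=9 B=10
Draw 3: a1=8.010, a2=2.835, a3=43.380, a4=4.240, a5=2.040, a0=60.505; τ=−ln(0.1202)/60.505=0.035 → t=0.116; u2·a0=0.2019·60.505=12.216; a1+a2=10.845 < 12.216 ≤ a1+…+a3=54.225 → R3 fires; Z=9 E=5 X=8 B=10
Draw 4: a1=7.120, a2=2.520, a3=38.560, a4=4.240, a5=2.040, a0=54.480; τ=−ln(0.3321)/54.480=0.020 → t=0.136; u2·a0=0.2445·54.480=13.320; a1+a2=9.640 < 13.320 ≤ a1+…+a3=48.200 → R3 fires; Z=11 E=5 X=7 B=10
Draw 5: a1=6.230, a2=2.205, a3=33.740, a4=4.240, a5=2.040, a0=48.455; τ=−ln(0.8251)/48.455=0.004 → t=0.140; u2·a0=0.2497·48.455=12.099; a1+a2=8.435 < 12.099 ≤ a1+…+a3=42.175 → R3 fires; Z=13 E=5 X=6 B=10
Draw 6: a1=5.340, a2=1.890, a3=28.920, a4=4.240, a5=2.040, a0=42.430; τ=−ln(0.4515)/42.430=0.019 → t=0.159; u2·a0=0.2188·42.430=9.284; a1+a2=7.230 < 9.284 ≤ a1+…+a3=36.150 → R3 fires; Z=15 E=5 X=5 B=10
Draw 7: a1=4.450, a2=1.575, a3=24.100, a4=4.240, a5=2.040, a0=36.405; τ=−ln(0.1746)/36.405=0.048 → t=0.207; u2·a0=0.0901·36.405=3.280 ≤ a1=4.450 → R1 fires; Z=15 E=5 X=4 B=10
Draw 8: a1=3.560, a2=1.260, a3=19.280, a4=4.240, a5=2.040, a0=30.380; τ=−ln(0.7780)/30.380=0.008 → t=0.215; u2·a0=0.9539·30.380=28.979; a1+…+a4=28.340 < 28.979 ≤ a1+…+a5=30.380 → R5 fires; Z=15 E=4 X=5 B=11
Draw 9: a1=3.560, a2=1.575, a3=26.510, a4=4.664, a5=1.632, a0=37.941; τ=−ln(0.6236)/37.941=0.012 → t=0.227; u2·a0=0.5653·37.941=21.448; a1+a2=5.135 < 21.448 ≤ a1+…+a3=31.645 → R3 fires; Z=17 E=4 X=4 B=11
Draw 10: a1=2.848, a2=1.260, a3=21.208, a4=4.664, a5=1.632, a0=31.612; τ=−ln(0.5234)/31.612=0.020 → t=0.248; u2·a0=0.6972·31.612=22.040; a1+a2=4.108 < 22.040 ≤ a1+…+a3=25.316 → R3 fires; Z=19 E=4 X=3 B=11
Draw 11: a1=2.136, a2=0.945, a3=15.906, a4=4.664, a5=1.632, a0=25.283; τ=−ln(0.0561)/25.283=0.114 → t=0.362 > T=0.28: stop.
Read off B at T=0.28: 11

B at T = 11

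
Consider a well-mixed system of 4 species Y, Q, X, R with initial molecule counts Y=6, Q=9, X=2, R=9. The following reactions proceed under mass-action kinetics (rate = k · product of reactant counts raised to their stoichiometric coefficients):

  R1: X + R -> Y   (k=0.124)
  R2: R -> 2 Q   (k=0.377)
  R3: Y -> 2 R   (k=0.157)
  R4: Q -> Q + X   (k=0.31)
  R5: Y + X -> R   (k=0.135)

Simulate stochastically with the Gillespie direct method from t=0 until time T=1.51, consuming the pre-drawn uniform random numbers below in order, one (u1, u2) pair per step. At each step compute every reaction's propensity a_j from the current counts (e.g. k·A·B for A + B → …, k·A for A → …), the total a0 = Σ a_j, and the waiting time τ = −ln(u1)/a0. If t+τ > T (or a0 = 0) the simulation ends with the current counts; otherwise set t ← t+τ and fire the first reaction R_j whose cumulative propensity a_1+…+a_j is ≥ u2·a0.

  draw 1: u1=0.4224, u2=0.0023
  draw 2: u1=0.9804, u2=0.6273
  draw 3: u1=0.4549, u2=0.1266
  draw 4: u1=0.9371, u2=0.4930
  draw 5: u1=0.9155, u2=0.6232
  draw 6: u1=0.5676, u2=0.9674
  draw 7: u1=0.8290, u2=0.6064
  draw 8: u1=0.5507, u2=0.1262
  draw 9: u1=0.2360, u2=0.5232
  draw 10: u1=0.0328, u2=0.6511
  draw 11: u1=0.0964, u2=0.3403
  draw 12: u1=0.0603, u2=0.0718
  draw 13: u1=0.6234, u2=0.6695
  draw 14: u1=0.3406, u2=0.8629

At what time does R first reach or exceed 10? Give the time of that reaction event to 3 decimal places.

Threshold first reached at t = 0.220

t=0.000: Y=6 Q=9 X=2 R=9
Draw 1: a1=2.232, a2=3.393, a3=0.942, a4=2.790, a5=1.620, a0=10.977; τ=−ln(0.4224)/10.977=0.079 → t=0.079; u2·a0=0.0023·10.977=0.025 ≤ a1=2.232 → R1 fires; Y=7 Q=9 X=1 R=8
Draw 2: a1=0.992, a2=3.016, a3=1.099, a4=2.790, a5=0.945, a0=8.842; τ=−ln(0.9804)/8.842=0.002 → t=0.081; u2·a0=0.6273·8.842=5.547; a1+…+a3=5.107 < 5.547 ≤ a1+…+a4=7.897 → R4 fires; Y=7 Q=9 X=2 R=8
Draw 3: a1=1.984, a2=3.016, a3=1.099, a4=2.790, a5=1.890, a0=10.779; τ=−ln(0.4549)/10.779=0.073 → t=0.154; u2·a0=0.1266·10.779=1.365 ≤ a1=1.984 → R1 fires; Y=8 Q=9 X=1 R=7
Draw 4: a1=0.868, a2=2.639, a3=1.256, a4=2.790, a5=1.080, a0=8.633; τ=−ln(0.9371)/8.633=0.008 → t=0.161; u2·a0=0.4930·8.633=4.256; a1+a2=3.507 < 4.256 ≤ a1+…+a3=4.763 → R3 fires; Y=7 Q=9 X=1 R=9
Draw 5: a1=1.116, a2=3.393, a3=1.099, a4=2.790, a5=0.945, a0=9.343; τ=−ln(0.9155)/9.343=0.009 → t=0.171; u2·a0=0.6232·9.343=5.823; a1+…+a3=5.608 < 5.823 ≤ a1+…+a4=8.398 → R4 fires; Y=7 Q=9 X=2 R=9
Draw 6: a1=2.232, a2=3.393, a3=1.099, a4=2.790, a5=1.890, a0=11.404; τ=−ln(0.5676)/11.404=0.050 → t=0.220; u2·a0=0.9674·11.404=11.032; a1+…+a4=9.514 < 11.032 ≤ a1+…+a5=11.404 → R5 fires; Y=6 Q=9 X=1 R=10
Draw 7: a1=1.240, a2=3.770, a3=0.942, a4=2.790, a5=0.810, a0=9.552; τ=−ln(0.8290)/9.552=0.020 → t=0.240; u2·a0=0.6064·9.552=5.792; a1+a2=5.010 < 5.792 ≤ a1+…+a3=5.952 → R3 fires; Y=5 Q=9 X=1 R=12
Draw 8: a1=1.488, a2=4.524, a3=0.785, a4=2.790, a5=0.675, a0=10.262; τ=−ln(0.5507)/10.262=0.058 → t=0.298; u2·a0=0.1262·10.262=1.295 ≤ a1=1.488 → R1 fires; Y=6 Q=9 X=0 R=11
Draw 9: a1=0.000, a2=4.147, a3=0.942, a4=2.790, a5=0.000, a0=7.879; τ=−ln(0.2360)/7.879=0.183 → t=0.481; u2·a0=0.5232·7.879=4.122; a1=0.000 < 4.122 ≤ a1+a2=4.147 → R2 fires; Y=6 Q=11 X=0 R=10
Draw 10: a1=0.000, a2=3.770, a3=0.942, a4=3.410, a5=0.000, a0=8.122; τ=−ln(0.0328)/8.122=0.421 → t=0.902; u2·a0=0.6511·8.122=5.288; a1+…+a3=4.712 < 5.288 ≤ a1+…+a4=8.122 → R4 fires; Y=6 Q=11 X=1 R=10
Draw 11: a1=1.240, a2=3.770, a3=0.942, a4=3.410, a5=0.810, a0=10.172; τ=−ln(0.0964)/10.172=0.230 → t=1.132; u2·a0=0.3403·10.172=3.462; a1=1.240 < 3.462 ≤ a1+a2=5.010 → R2 fires; Y=6 Q=13 X=1 R=9
Draw 12: a1=1.116, a2=3.393, a3=0.942, a4=4.030, a5=0.810, a0=10.291; τ=−ln(0.0603)/10.291=0.273 → t=1.405; u2·a0=0.0718·10.291=0.739 ≤ a1=1.116 → R1 fires; Y=7 Q=13 X=0 R=8
Draw 13: a1=0.000, a2=3.016, a3=1.099, a4=4.030, a5=0.000, a0=8.145; τ=−ln(0.6234)/8.145=0.058 → t=1.463; u2·a0=0.6695·8.145=5.453; a1+…+a3=4.115 < 5.453 ≤ a1+…+a4=8.145 → R4 fires; Y=7 Q=13 X=1 R=8
Draw 14: a1=0.992, a2=3.016, a3=1.099, a4=4.030, a5=0.945, a0=10.082; τ=−ln(0.3406)/10.082=0.107 → t=1.570 > T=1.51: stop.
R first becomes ≥ 10 when it reaches 10 at the event at t=0.220.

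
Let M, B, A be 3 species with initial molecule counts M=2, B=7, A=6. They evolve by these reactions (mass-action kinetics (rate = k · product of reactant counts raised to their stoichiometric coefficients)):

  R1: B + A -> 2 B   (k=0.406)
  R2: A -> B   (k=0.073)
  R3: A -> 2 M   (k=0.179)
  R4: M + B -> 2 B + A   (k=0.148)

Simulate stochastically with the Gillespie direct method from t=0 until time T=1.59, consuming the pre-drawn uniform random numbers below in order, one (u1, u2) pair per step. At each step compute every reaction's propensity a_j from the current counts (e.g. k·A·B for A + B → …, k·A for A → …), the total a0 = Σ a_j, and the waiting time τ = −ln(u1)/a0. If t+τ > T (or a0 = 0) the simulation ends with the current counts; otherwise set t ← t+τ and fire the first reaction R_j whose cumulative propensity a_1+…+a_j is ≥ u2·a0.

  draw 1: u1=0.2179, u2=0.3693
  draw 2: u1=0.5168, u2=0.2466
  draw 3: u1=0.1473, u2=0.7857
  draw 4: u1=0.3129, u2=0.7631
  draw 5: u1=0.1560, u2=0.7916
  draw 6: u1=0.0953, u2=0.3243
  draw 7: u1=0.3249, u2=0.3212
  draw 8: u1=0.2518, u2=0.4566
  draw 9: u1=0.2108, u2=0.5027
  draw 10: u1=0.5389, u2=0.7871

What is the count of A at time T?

t=0.000: M=2 B=7 A=6
Draw 1: a1=17.052, a2=0.438, a3=1.074, a4=2.072, a0=20.636; τ=−ln(0.2179)/20.636=0.074 → t=0.074; u2·a0=0.3693·20.636=7.621 ≤ a1=17.052 → R1 fires; M=2 B=8 A=5
Draw 2: a1=16.240, a2=0.365, a3=0.895, a4=2.368, a0=19.868; τ=−ln(0.5168)/19.868=0.033 → t=0.107; u2·a0=0.2466·19.868=4.899 ≤ a1=16.240 → R1 fires; M=2 B=9 A=4
Draw 3: a1=14.616, a2=0.292, a3=0.716, a4=2.664, a0=18.288; τ=−ln(0.1473)/18.288=0.105 → t=0.212; u2·a0=0.7857·18.288=14.369 ≤ a1=14.616 → R1 fires; M=2 B=10 A=3
Draw 4: a1=12.180, a2=0.219, a3=0.537, a4=2.960, a0=15.896; τ=−ln(0.3129)/15.896=0.073 → t=0.285; u2·a0=0.7631·15.896=12.130 ≤ a1=12.180 → R1 fires; M=2 B=11 A=2
Draw 5: a1=8.932, a2=0.146, a3=0.358, a4=3.256, a0=12.692; τ=−ln(0.1560)/12.692=0.146 → t=0.431; u2·a0=0.7916·12.692=10.047; a1+…+a3=9.436 < 10.047 ≤ a1+…+a4=12.692 → R4 fires; M=1 B=12 A=3
Draw 6: a1=14.616, a2=0.219, a3=0.537, a4=1.776, a0=17.148; τ=−ln(0.0953)/17.148=0.137 → t=0.568; u2·a0=0.3243·17.148=5.561 ≤ a1=14.616 → R1 fires; M=1 B=13 A=2
Draw 7: a1=10.556, a2=0.146, a3=0.358, a4=1.924, a0=12.984; τ=−ln(0.3249)/12.984=0.087 → t=0.655; u2·a0=0.3212·12.984=4.170 ≤ a1=10.556 → R1 fires; M=1 B=14 A=1
Draw 8: a1=5.684, a2=0.073, a3=0.179, a4=2.072, a0=8.008; τ=−ln(0.2518)/8.008=0.172 → t=0.827; u2·a0=0.4566·8.008=3.656 ≤ a1=5.684 → R1 fires; M=1 B=15 A=0
Draw 9: a1=0.000, a2=0.000, a3=0.000, a4=2.220, a0=2.220; τ=−ln(0.2108)/2.220=0.701 → t=1.528; u2·a0=0.5027·2.220=1.116; a1+…+a3=0.000 < 1.116 ≤ a1+…+a4=2.220 → R4 fires; M=0 B=16 A=1
Draw 10: a1=6.496, a2=0.073, a3=0.179, a4=0.000, a0=6.748; τ=−ln(0.5389)/6.748=0.092 → t=1.620 > T=1.59: stop.
Read off A at T=1.59: 1

A at T = 1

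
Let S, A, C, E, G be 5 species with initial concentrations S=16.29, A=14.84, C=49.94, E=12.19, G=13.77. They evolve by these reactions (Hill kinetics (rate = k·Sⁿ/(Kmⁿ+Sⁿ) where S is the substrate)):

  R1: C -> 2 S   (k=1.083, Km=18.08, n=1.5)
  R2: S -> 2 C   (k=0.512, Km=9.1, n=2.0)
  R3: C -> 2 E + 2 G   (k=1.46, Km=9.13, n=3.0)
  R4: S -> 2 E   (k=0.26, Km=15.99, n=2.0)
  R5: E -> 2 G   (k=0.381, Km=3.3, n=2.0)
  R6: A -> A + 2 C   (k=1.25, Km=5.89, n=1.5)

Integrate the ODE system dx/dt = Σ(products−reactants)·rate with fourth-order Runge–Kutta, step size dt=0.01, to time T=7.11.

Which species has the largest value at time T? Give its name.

RK4 with dt=0.01: 711 steps to T=7.11. Trajectory (selected grid times):
t=0.00: S=16.29 A=14.84 C=49.94 E=12.19 G=13.77
t=0.79: S=17.28 A=14.84 C=50.30 E=14.41 G=16.63
t=1.58: S=18.25 A=14.84 C=50.66 E=16.65 G=19.50
t=2.37: S=19.22 A=14.84 C=51.05 E=18.89 G=22.37
t=3.16: S=20.17 A=14.84 C=51.44 E=21.14 G=25.25
t=3.95: S=21.13 A=14.84 C=51.84 E=23.39 G=28.14
t=4.74: S=22.07 A=14.84 C=52.25 E=25.66 G=31.02
t=5.53: S=23.01 A=14.84 C=52.67 E=27.93 G=33.91
t=6.32: S=23.94 A=14.84 C=53.09 E=30.21 G=36.80
t=7.11: S=24.87 A=14.84 C=53.52 E=32.49 G=39.69
At T=7.11: S=24.87 A=14.84 C=53.52 E=32.49 G=39.69; the largest is C.

Dominant species at T: C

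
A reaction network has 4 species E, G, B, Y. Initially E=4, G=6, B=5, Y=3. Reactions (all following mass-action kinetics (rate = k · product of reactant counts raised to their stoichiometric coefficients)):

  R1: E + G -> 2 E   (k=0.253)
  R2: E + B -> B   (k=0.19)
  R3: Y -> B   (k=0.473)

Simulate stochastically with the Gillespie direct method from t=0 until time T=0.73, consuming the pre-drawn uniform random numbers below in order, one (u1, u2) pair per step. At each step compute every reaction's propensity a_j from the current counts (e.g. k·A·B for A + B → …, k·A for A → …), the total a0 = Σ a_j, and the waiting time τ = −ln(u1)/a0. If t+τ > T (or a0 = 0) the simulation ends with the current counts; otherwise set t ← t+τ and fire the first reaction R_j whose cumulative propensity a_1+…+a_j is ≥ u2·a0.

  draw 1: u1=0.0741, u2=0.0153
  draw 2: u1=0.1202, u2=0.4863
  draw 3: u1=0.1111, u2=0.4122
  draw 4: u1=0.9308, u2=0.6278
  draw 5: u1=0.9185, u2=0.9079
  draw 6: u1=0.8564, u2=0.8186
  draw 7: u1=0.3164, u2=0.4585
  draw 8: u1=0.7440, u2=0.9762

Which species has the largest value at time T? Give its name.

Dominant species at T: B

t=0.000: E=4 G=6 B=5 Y=3
Draw 1: a1=6.072, a2=3.800, a3=1.419, a0=11.291; τ=−ln(0.0741)/11.291=0.230 → t=0.230; u2·a0=0.0153·11.291=0.173 ≤ a1=6.072 → R1 fires; E=5 G=5 B=5 Y=3
Draw 2: a1=6.325, a2=4.750, a3=1.419, a0=12.494; τ=−ln(0.1202)/12.494=0.170 → t=0.400; u2·a0=0.4863·12.494=6.076 ≤ a1=6.325 → R1 fires; E=6 G=4 B=5 Y=3
Draw 3: a1=6.072, a2=5.700, a3=1.419, a0=13.191; τ=−ln(0.1111)/13.191=0.167 → t=0.567; u2·a0=0.4122·13.191=5.437 ≤ a1=6.072 → R1 fires; E=7 G=3 B=5 Y=3
Draw 4: a1=5.313, a2=6.650, a3=1.419, a0=13.382; τ=−ln(0.9308)/13.382=0.005 → t=0.572; u2·a0=0.6278·13.382=8.401; a1=5.313 < 8.401 ≤ a1+a2=11.963 → R2 fires; E=6 G=3 B=5 Y=3
Draw 5: a1=4.554, a2=5.700, a3=1.419, a0=11.673; τ=−ln(0.9185)/11.673=0.007 → t=0.579; u2·a0=0.9079·11.673=10.598; a1+a2=10.254 < 10.598 ≤ a1+…+a3=11.673 → R3 fires; E=6 G=3 B=6 Y=2
Draw 6: a1=4.554, a2=6.840, a3=0.946, a0=12.340; τ=−ln(0.8564)/12.340=0.013 → t=0.592; u2·a0=0.8186·12.340=10.102; a1=4.554 < 10.102 ≤ a1+a2=11.394 → R2 fires; E=5 G=3 B=6 Y=2
Draw 7: a1=3.795, a2=5.700, a3=0.946, a0=10.441; τ=−ln(0.3164)/10.441=0.110 → t=0.702; u2·a0=0.4585·10.441=4.787; a1=3.795 < 4.787 ≤ a1+a2=9.495 → R2 fires; E=4 G=3 B=6 Y=2
Draw 8: a1=3.036, a2=4.560, a3=0.946, a0=8.542; τ=−ln(0.7440)/8.542=0.035 → t=0.737 > T=0.73: stop.
At T=0.73: E=4 G=3 B=6 Y=2; the largest is B.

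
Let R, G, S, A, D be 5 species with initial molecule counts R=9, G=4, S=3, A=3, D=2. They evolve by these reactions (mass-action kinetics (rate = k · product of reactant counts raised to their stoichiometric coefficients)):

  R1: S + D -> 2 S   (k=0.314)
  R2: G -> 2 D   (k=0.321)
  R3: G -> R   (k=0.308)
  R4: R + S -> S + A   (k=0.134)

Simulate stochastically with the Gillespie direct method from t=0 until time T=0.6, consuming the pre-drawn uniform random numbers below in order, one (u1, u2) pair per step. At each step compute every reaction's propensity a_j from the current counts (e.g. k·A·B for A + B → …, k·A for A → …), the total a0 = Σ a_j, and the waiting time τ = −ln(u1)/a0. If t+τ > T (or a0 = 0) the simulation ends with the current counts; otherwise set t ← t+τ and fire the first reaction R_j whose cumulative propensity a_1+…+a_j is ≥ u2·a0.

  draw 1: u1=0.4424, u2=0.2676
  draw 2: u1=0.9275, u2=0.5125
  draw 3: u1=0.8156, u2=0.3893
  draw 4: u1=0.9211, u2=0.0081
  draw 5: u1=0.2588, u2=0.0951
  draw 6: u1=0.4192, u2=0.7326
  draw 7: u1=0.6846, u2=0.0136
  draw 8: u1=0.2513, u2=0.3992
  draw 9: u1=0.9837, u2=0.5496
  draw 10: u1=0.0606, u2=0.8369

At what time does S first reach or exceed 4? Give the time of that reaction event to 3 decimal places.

t=0.000: R=9 G=4 S=3 A=3 D=2
Draw 1: a1=1.884, a2=1.284, a3=1.232, a4=3.618, a0=8.018; τ=−ln(0.4424)/8.018=0.102 → t=0.102; u2·a0=0.2676·8.018=2.146; a1=1.884 < 2.146 ≤ a1+a2=3.168 → R2 fires; R=9 G=3 S=3 A=3 D=4
Draw 2: a1=3.768, a2=0.963, a3=0.924, a4=3.618, a0=9.273; τ=−ln(0.9275)/9.273=0.008 → t=0.110; u2·a0=0.5125·9.273=4.752; a1+a2=4.731 < 4.752 ≤ a1+…+a3=5.655 → R3 fires; R=10 G=2 S=3 A=3 D=4
Draw 3: a1=3.768, a2=0.642, a3=0.616, a4=4.020, a0=9.046; τ=−ln(0.8156)/9.046=0.023 → t=0.132; u2·a0=0.3893·9.046=3.522 ≤ a1=3.768 → R1 fires; R=10 G=2 S=4 A=3 D=3
Draw 4: a1=3.768, a2=0.642, a3=0.616, a4=5.360, a0=10.386; τ=−ln(0.9211)/10.386=0.008 → t=0.140; u2·a0=0.0081·10.386=0.084 ≤ a1=3.768 → R1 fires; R=10 G=2 S=5 A=3 D=2
Draw 5: a1=3.140, a2=0.642, a3=0.616, a4=6.700, a0=11.098; τ=−ln(0.2588)/11.098=0.122 → t=0.262; u2·a0=0.0951·11.098=1.055 ≤ a1=3.140 → R1 fires; R=10 G=2 S=6 A=3 D=1
Draw 6: a1=1.884, a2=0.642, a3=0.616, a4=8.040, a0=11.182; τ=−ln(0.4192)/11.182=0.078 → t=0.340; u2·a0=0.7326·11.182=8.192; a1+…+a3=3.142 < 8.192 ≤ a1+…+a4=11.182 → R4 fires; R=9 G=2 S=6 A=4 D=1
Draw 7: a1=1.884, a2=0.642, a3=0.616, a4=7.236, a0=10.378; τ=−ln(0.6846)/10.378=0.037 → t=0.376; u2·a0=0.0136·10.378=0.141 ≤ a1=1.884 → R1 fires; R=9 G=2 S=7 A=4 D=0
Draw 8: a1=0.000, a2=0.642, a3=0.616, a4=8.442, a0=9.700; τ=−ln(0.2513)/9.700=0.142 → t=0.519; u2·a0=0.3992·9.700=3.872; a1+…+a3=1.258 < 3.872 ≤ a1+…+a4=9.700 → R4 fires; R=8 G=2 S=7 A=5 D=0
Draw 9: a1=0.000, a2=0.642, a3=0.616, a4=7.504, a0=8.762; τ=−ln(0.9837)/8.762=0.002 → t=0.521; u2·a0=0.5496·8.762=4.816; a1+…+a3=1.258 < 4.816 ≤ a1+…+a4=8.762 → R4 fires; R=7 G=2 S=7 A=6 D=0
Draw 10: a1=0.000, a2=0.642, a3=0.616, a4=6.566, a0=7.824; τ=−ln(0.0606)/7.824=0.358 → t=0.879 > T=0.6: stop.
S first becomes ≥ 4 when it reaches 4 at the event at t=0.132.

Threshold first reached at t = 0.132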